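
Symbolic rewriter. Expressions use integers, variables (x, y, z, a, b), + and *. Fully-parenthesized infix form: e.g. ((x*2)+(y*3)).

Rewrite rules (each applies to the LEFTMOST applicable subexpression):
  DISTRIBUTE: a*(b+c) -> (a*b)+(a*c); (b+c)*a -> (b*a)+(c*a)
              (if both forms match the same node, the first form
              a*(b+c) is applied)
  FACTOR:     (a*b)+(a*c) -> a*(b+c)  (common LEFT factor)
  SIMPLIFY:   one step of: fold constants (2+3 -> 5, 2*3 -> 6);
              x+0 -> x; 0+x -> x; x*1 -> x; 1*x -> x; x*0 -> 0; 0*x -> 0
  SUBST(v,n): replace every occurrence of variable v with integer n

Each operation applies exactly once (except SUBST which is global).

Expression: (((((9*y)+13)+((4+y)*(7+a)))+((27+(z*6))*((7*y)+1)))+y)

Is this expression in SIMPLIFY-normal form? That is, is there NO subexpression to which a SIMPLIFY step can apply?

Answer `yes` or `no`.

Answer: yes

Derivation:
Expression: (((((9*y)+13)+((4+y)*(7+a)))+((27+(z*6))*((7*y)+1)))+y)
Scanning for simplifiable subexpressions (pre-order)...
  at root: (((((9*y)+13)+((4+y)*(7+a)))+((27+(z*6))*((7*y)+1)))+y) (not simplifiable)
  at L: ((((9*y)+13)+((4+y)*(7+a)))+((27+(z*6))*((7*y)+1))) (not simplifiable)
  at LL: (((9*y)+13)+((4+y)*(7+a))) (not simplifiable)
  at LLL: ((9*y)+13) (not simplifiable)
  at LLLL: (9*y) (not simplifiable)
  at LLR: ((4+y)*(7+a)) (not simplifiable)
  at LLRL: (4+y) (not simplifiable)
  at LLRR: (7+a) (not simplifiable)
  at LR: ((27+(z*6))*((7*y)+1)) (not simplifiable)
  at LRL: (27+(z*6)) (not simplifiable)
  at LRLR: (z*6) (not simplifiable)
  at LRR: ((7*y)+1) (not simplifiable)
  at LRRL: (7*y) (not simplifiable)
Result: no simplifiable subexpression found -> normal form.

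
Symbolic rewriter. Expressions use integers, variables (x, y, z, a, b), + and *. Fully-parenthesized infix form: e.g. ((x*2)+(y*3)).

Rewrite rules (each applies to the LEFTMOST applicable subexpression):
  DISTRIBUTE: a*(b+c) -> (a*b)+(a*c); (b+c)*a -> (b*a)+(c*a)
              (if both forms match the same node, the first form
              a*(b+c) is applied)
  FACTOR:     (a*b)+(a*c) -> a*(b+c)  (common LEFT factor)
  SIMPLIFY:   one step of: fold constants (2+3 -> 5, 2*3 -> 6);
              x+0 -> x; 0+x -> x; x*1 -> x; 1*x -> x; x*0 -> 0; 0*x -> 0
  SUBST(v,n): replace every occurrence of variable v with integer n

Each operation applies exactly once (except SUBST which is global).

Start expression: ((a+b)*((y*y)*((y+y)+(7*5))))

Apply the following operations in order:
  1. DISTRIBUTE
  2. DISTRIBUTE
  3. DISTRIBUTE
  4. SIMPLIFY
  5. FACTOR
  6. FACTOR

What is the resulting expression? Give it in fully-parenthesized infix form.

Answer: ((a*((y*y)*((y+y)+35)))+(b*((y*y)*((y+y)+(7*5)))))

Derivation:
Start: ((a+b)*((y*y)*((y+y)+(7*5))))
Apply DISTRIBUTE at root (target: ((a+b)*((y*y)*((y+y)+(7*5))))): ((a+b)*((y*y)*((y+y)+(7*5)))) -> ((a*((y*y)*((y+y)+(7*5))))+(b*((y*y)*((y+y)+(7*5)))))
Apply DISTRIBUTE at LR (target: ((y*y)*((y+y)+(7*5)))): ((a*((y*y)*((y+y)+(7*5))))+(b*((y*y)*((y+y)+(7*5))))) -> ((a*(((y*y)*(y+y))+((y*y)*(7*5))))+(b*((y*y)*((y+y)+(7*5)))))
Apply DISTRIBUTE at L (target: (a*(((y*y)*(y+y))+((y*y)*(7*5))))): ((a*(((y*y)*(y+y))+((y*y)*(7*5))))+(b*((y*y)*((y+y)+(7*5))))) -> (((a*((y*y)*(y+y)))+(a*((y*y)*(7*5))))+(b*((y*y)*((y+y)+(7*5)))))
Apply SIMPLIFY at LRRR (target: (7*5)): (((a*((y*y)*(y+y)))+(a*((y*y)*(7*5))))+(b*((y*y)*((y+y)+(7*5))))) -> (((a*((y*y)*(y+y)))+(a*((y*y)*35)))+(b*((y*y)*((y+y)+(7*5)))))
Apply FACTOR at L (target: ((a*((y*y)*(y+y)))+(a*((y*y)*35)))): (((a*((y*y)*(y+y)))+(a*((y*y)*35)))+(b*((y*y)*((y+y)+(7*5))))) -> ((a*(((y*y)*(y+y))+((y*y)*35)))+(b*((y*y)*((y+y)+(7*5)))))
Apply FACTOR at LR (target: (((y*y)*(y+y))+((y*y)*35))): ((a*(((y*y)*(y+y))+((y*y)*35)))+(b*((y*y)*((y+y)+(7*5))))) -> ((a*((y*y)*((y+y)+35)))+(b*((y*y)*((y+y)+(7*5)))))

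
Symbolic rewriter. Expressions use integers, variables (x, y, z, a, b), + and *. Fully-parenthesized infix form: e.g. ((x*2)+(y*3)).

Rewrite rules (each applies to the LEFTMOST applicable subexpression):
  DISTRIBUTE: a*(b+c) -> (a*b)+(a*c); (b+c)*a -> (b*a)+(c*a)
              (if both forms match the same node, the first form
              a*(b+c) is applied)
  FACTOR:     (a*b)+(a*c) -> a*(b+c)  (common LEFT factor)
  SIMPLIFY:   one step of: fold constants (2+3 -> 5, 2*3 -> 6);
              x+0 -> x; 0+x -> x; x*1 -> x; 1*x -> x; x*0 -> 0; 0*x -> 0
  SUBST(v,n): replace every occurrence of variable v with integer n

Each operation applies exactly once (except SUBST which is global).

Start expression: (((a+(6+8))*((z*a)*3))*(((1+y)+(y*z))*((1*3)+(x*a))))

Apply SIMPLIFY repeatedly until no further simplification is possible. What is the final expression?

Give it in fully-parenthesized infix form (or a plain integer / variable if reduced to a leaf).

Answer: (((a+14)*((z*a)*3))*(((1+y)+(y*z))*(3+(x*a))))

Derivation:
Start: (((a+(6+8))*((z*a)*3))*(((1+y)+(y*z))*((1*3)+(x*a))))
Step 1: at LLR: (6+8) -> 14; overall: (((a+(6+8))*((z*a)*3))*(((1+y)+(y*z))*((1*3)+(x*a)))) -> (((a+14)*((z*a)*3))*(((1+y)+(y*z))*((1*3)+(x*a))))
Step 2: at RRL: (1*3) -> 3; overall: (((a+14)*((z*a)*3))*(((1+y)+(y*z))*((1*3)+(x*a)))) -> (((a+14)*((z*a)*3))*(((1+y)+(y*z))*(3+(x*a))))
Fixed point: (((a+14)*((z*a)*3))*(((1+y)+(y*z))*(3+(x*a))))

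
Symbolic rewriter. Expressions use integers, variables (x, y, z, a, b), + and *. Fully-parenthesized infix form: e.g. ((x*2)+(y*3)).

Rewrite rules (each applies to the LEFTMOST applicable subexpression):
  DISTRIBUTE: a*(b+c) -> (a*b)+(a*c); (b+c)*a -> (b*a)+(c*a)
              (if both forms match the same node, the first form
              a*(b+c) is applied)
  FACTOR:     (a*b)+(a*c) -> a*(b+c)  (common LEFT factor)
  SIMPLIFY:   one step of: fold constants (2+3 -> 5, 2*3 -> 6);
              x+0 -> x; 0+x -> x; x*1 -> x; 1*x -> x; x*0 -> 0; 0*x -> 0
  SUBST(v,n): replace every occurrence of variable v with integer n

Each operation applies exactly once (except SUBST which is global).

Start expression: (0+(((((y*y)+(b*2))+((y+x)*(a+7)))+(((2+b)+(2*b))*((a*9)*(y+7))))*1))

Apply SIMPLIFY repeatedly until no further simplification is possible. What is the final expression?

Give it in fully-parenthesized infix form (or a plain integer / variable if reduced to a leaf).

Start: (0+(((((y*y)+(b*2))+((y+x)*(a+7)))+(((2+b)+(2*b))*((a*9)*(y+7))))*1))
Step 1: at root: (0+(((((y*y)+(b*2))+((y+x)*(a+7)))+(((2+b)+(2*b))*((a*9)*(y+7))))*1)) -> (((((y*y)+(b*2))+((y+x)*(a+7)))+(((2+b)+(2*b))*((a*9)*(y+7))))*1); overall: (0+(((((y*y)+(b*2))+((y+x)*(a+7)))+(((2+b)+(2*b))*((a*9)*(y+7))))*1)) -> (((((y*y)+(b*2))+((y+x)*(a+7)))+(((2+b)+(2*b))*((a*9)*(y+7))))*1)
Step 2: at root: (((((y*y)+(b*2))+((y+x)*(a+7)))+(((2+b)+(2*b))*((a*9)*(y+7))))*1) -> ((((y*y)+(b*2))+((y+x)*(a+7)))+(((2+b)+(2*b))*((a*9)*(y+7)))); overall: (((((y*y)+(b*2))+((y+x)*(a+7)))+(((2+b)+(2*b))*((a*9)*(y+7))))*1) -> ((((y*y)+(b*2))+((y+x)*(a+7)))+(((2+b)+(2*b))*((a*9)*(y+7))))
Fixed point: ((((y*y)+(b*2))+((y+x)*(a+7)))+(((2+b)+(2*b))*((a*9)*(y+7))))

Answer: ((((y*y)+(b*2))+((y+x)*(a+7)))+(((2+b)+(2*b))*((a*9)*(y+7))))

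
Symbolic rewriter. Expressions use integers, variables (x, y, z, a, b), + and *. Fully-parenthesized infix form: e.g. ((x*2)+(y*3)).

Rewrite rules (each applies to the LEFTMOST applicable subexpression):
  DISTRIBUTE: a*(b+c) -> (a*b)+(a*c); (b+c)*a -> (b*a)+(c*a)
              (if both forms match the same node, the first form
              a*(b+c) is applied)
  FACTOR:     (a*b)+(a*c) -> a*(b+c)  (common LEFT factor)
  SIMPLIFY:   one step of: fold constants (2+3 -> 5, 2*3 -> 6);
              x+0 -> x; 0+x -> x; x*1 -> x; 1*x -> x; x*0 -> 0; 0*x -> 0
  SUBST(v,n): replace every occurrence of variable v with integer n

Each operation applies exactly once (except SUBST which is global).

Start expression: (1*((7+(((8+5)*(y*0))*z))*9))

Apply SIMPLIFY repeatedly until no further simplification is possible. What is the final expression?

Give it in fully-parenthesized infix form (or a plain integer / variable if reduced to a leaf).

Start: (1*((7+(((8+5)*(y*0))*z))*9))
Step 1: at root: (1*((7+(((8+5)*(y*0))*z))*9)) -> ((7+(((8+5)*(y*0))*z))*9); overall: (1*((7+(((8+5)*(y*0))*z))*9)) -> ((7+(((8+5)*(y*0))*z))*9)
Step 2: at LRLL: (8+5) -> 13; overall: ((7+(((8+5)*(y*0))*z))*9) -> ((7+((13*(y*0))*z))*9)
Step 3: at LRLR: (y*0) -> 0; overall: ((7+((13*(y*0))*z))*9) -> ((7+((13*0)*z))*9)
Step 4: at LRL: (13*0) -> 0; overall: ((7+((13*0)*z))*9) -> ((7+(0*z))*9)
Step 5: at LR: (0*z) -> 0; overall: ((7+(0*z))*9) -> ((7+0)*9)
Step 6: at L: (7+0) -> 7; overall: ((7+0)*9) -> (7*9)
Step 7: at root: (7*9) -> 63; overall: (7*9) -> 63
Fixed point: 63

Answer: 63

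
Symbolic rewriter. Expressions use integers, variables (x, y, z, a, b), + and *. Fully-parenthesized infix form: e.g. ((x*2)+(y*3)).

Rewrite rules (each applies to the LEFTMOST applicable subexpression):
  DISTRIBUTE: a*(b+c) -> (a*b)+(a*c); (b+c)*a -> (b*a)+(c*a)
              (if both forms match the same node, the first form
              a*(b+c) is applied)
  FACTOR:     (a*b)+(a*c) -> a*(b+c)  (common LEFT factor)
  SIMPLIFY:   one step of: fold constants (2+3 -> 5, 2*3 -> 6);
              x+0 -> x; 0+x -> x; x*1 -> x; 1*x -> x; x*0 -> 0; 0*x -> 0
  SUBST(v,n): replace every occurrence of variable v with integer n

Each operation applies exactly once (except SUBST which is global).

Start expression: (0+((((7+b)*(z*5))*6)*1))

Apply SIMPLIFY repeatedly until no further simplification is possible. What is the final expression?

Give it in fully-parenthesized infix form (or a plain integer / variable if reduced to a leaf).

Answer: (((7+b)*(z*5))*6)

Derivation:
Start: (0+((((7+b)*(z*5))*6)*1))
Step 1: at root: (0+((((7+b)*(z*5))*6)*1)) -> ((((7+b)*(z*5))*6)*1); overall: (0+((((7+b)*(z*5))*6)*1)) -> ((((7+b)*(z*5))*6)*1)
Step 2: at root: ((((7+b)*(z*5))*6)*1) -> (((7+b)*(z*5))*6); overall: ((((7+b)*(z*5))*6)*1) -> (((7+b)*(z*5))*6)
Fixed point: (((7+b)*(z*5))*6)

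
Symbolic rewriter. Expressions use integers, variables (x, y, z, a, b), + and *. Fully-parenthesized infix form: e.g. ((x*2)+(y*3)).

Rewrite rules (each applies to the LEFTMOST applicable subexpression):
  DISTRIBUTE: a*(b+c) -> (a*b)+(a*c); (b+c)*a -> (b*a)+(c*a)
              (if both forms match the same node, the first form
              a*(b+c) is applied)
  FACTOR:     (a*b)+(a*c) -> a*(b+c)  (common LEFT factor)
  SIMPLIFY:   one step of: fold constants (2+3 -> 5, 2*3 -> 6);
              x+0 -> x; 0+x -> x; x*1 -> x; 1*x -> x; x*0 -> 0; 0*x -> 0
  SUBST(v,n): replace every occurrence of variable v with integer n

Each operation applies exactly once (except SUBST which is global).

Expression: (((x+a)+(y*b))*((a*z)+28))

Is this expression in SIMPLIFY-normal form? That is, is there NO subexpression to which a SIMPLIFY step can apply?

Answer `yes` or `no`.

Expression: (((x+a)+(y*b))*((a*z)+28))
Scanning for simplifiable subexpressions (pre-order)...
  at root: (((x+a)+(y*b))*((a*z)+28)) (not simplifiable)
  at L: ((x+a)+(y*b)) (not simplifiable)
  at LL: (x+a) (not simplifiable)
  at LR: (y*b) (not simplifiable)
  at R: ((a*z)+28) (not simplifiable)
  at RL: (a*z) (not simplifiable)
Result: no simplifiable subexpression found -> normal form.

Answer: yes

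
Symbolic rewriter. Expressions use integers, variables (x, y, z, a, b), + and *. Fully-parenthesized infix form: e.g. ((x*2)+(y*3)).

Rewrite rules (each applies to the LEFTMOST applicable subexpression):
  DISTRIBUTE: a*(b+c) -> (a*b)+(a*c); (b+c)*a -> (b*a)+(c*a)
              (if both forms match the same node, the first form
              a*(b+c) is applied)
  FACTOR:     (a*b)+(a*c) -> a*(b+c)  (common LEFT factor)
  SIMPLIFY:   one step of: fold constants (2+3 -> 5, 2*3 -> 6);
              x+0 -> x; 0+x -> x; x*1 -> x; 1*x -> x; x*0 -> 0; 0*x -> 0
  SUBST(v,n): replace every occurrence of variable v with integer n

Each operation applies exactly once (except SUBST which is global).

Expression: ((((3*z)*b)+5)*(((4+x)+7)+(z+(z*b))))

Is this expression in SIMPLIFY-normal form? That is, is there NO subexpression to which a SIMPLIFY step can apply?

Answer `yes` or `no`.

Answer: yes

Derivation:
Expression: ((((3*z)*b)+5)*(((4+x)+7)+(z+(z*b))))
Scanning for simplifiable subexpressions (pre-order)...
  at root: ((((3*z)*b)+5)*(((4+x)+7)+(z+(z*b)))) (not simplifiable)
  at L: (((3*z)*b)+5) (not simplifiable)
  at LL: ((3*z)*b) (not simplifiable)
  at LLL: (3*z) (not simplifiable)
  at R: (((4+x)+7)+(z+(z*b))) (not simplifiable)
  at RL: ((4+x)+7) (not simplifiable)
  at RLL: (4+x) (not simplifiable)
  at RR: (z+(z*b)) (not simplifiable)
  at RRR: (z*b) (not simplifiable)
Result: no simplifiable subexpression found -> normal form.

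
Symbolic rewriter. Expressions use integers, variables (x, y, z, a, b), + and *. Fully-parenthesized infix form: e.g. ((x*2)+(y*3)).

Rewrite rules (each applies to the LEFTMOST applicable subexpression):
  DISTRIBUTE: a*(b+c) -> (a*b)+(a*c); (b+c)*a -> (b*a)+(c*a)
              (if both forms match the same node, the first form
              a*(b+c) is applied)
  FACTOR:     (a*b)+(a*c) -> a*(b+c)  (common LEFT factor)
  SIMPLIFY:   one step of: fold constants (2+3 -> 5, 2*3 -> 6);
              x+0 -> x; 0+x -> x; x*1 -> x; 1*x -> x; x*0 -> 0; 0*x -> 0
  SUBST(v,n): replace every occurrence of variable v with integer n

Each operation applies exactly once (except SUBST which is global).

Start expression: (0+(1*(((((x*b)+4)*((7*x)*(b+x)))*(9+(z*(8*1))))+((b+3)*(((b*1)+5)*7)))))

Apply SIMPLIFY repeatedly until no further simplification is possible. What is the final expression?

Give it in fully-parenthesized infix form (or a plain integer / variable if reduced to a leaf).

Start: (0+(1*(((((x*b)+4)*((7*x)*(b+x)))*(9+(z*(8*1))))+((b+3)*(((b*1)+5)*7)))))
Step 1: at root: (0+(1*(((((x*b)+4)*((7*x)*(b+x)))*(9+(z*(8*1))))+((b+3)*(((b*1)+5)*7))))) -> (1*(((((x*b)+4)*((7*x)*(b+x)))*(9+(z*(8*1))))+((b+3)*(((b*1)+5)*7)))); overall: (0+(1*(((((x*b)+4)*((7*x)*(b+x)))*(9+(z*(8*1))))+((b+3)*(((b*1)+5)*7))))) -> (1*(((((x*b)+4)*((7*x)*(b+x)))*(9+(z*(8*1))))+((b+3)*(((b*1)+5)*7))))
Step 2: at root: (1*(((((x*b)+4)*((7*x)*(b+x)))*(9+(z*(8*1))))+((b+3)*(((b*1)+5)*7)))) -> (((((x*b)+4)*((7*x)*(b+x)))*(9+(z*(8*1))))+((b+3)*(((b*1)+5)*7))); overall: (1*(((((x*b)+4)*((7*x)*(b+x)))*(9+(z*(8*1))))+((b+3)*(((b*1)+5)*7)))) -> (((((x*b)+4)*((7*x)*(b+x)))*(9+(z*(8*1))))+((b+3)*(((b*1)+5)*7)))
Step 3: at LRRR: (8*1) -> 8; overall: (((((x*b)+4)*((7*x)*(b+x)))*(9+(z*(8*1))))+((b+3)*(((b*1)+5)*7))) -> (((((x*b)+4)*((7*x)*(b+x)))*(9+(z*8)))+((b+3)*(((b*1)+5)*7)))
Step 4: at RRLL: (b*1) -> b; overall: (((((x*b)+4)*((7*x)*(b+x)))*(9+(z*8)))+((b+3)*(((b*1)+5)*7))) -> (((((x*b)+4)*((7*x)*(b+x)))*(9+(z*8)))+((b+3)*((b+5)*7)))
Fixed point: (((((x*b)+4)*((7*x)*(b+x)))*(9+(z*8)))+((b+3)*((b+5)*7)))

Answer: (((((x*b)+4)*((7*x)*(b+x)))*(9+(z*8)))+((b+3)*((b+5)*7)))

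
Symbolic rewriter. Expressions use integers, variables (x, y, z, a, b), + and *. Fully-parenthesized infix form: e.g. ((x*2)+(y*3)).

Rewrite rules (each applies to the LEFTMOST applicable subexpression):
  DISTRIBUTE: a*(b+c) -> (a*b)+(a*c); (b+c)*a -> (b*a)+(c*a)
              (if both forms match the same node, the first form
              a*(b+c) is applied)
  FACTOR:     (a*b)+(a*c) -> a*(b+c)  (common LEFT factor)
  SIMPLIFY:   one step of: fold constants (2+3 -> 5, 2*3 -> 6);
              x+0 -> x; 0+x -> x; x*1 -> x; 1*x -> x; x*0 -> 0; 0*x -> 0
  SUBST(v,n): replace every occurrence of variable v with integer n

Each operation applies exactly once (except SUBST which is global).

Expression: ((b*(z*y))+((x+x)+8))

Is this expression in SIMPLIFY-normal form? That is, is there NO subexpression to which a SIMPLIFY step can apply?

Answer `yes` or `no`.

Expression: ((b*(z*y))+((x+x)+8))
Scanning for simplifiable subexpressions (pre-order)...
  at root: ((b*(z*y))+((x+x)+8)) (not simplifiable)
  at L: (b*(z*y)) (not simplifiable)
  at LR: (z*y) (not simplifiable)
  at R: ((x+x)+8) (not simplifiable)
  at RL: (x+x) (not simplifiable)
Result: no simplifiable subexpression found -> normal form.

Answer: yes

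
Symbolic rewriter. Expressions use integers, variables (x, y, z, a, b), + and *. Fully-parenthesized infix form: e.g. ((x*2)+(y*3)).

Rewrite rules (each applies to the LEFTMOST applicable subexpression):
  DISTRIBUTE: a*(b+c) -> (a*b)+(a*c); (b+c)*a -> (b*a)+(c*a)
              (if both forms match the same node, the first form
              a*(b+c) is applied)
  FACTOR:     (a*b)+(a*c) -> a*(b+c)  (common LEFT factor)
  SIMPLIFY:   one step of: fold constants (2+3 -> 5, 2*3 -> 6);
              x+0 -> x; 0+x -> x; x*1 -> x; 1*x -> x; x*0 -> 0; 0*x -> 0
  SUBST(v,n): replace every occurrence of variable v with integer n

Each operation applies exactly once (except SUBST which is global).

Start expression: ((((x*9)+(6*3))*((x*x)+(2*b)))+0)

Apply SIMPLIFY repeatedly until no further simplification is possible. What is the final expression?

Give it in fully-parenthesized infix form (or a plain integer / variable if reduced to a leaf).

Answer: (((x*9)+18)*((x*x)+(2*b)))

Derivation:
Start: ((((x*9)+(6*3))*((x*x)+(2*b)))+0)
Step 1: at root: ((((x*9)+(6*3))*((x*x)+(2*b)))+0) -> (((x*9)+(6*3))*((x*x)+(2*b))); overall: ((((x*9)+(6*3))*((x*x)+(2*b)))+0) -> (((x*9)+(6*3))*((x*x)+(2*b)))
Step 2: at LR: (6*3) -> 18; overall: (((x*9)+(6*3))*((x*x)+(2*b))) -> (((x*9)+18)*((x*x)+(2*b)))
Fixed point: (((x*9)+18)*((x*x)+(2*b)))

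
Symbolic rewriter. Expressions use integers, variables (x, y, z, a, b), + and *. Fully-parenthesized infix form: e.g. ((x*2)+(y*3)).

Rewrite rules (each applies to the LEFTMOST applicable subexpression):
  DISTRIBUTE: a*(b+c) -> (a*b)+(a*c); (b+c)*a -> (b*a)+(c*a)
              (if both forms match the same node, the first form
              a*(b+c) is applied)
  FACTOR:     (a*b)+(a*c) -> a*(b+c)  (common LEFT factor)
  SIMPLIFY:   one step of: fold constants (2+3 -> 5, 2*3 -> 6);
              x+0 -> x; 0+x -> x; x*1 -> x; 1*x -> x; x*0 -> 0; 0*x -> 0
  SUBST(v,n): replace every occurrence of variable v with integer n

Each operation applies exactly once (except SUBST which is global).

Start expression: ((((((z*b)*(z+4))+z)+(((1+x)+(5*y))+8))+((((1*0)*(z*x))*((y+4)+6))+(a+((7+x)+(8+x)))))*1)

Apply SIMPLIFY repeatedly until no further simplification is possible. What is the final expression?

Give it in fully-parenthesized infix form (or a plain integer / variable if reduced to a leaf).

Start: ((((((z*b)*(z+4))+z)+(((1+x)+(5*y))+8))+((((1*0)*(z*x))*((y+4)+6))+(a+((7+x)+(8+x)))))*1)
Step 1: at root: ((((((z*b)*(z+4))+z)+(((1+x)+(5*y))+8))+((((1*0)*(z*x))*((y+4)+6))+(a+((7+x)+(8+x)))))*1) -> (((((z*b)*(z+4))+z)+(((1+x)+(5*y))+8))+((((1*0)*(z*x))*((y+4)+6))+(a+((7+x)+(8+x))))); overall: ((((((z*b)*(z+4))+z)+(((1+x)+(5*y))+8))+((((1*0)*(z*x))*((y+4)+6))+(a+((7+x)+(8+x)))))*1) -> (((((z*b)*(z+4))+z)+(((1+x)+(5*y))+8))+((((1*0)*(z*x))*((y+4)+6))+(a+((7+x)+(8+x)))))
Step 2: at RLLL: (1*0) -> 0; overall: (((((z*b)*(z+4))+z)+(((1+x)+(5*y))+8))+((((1*0)*(z*x))*((y+4)+6))+(a+((7+x)+(8+x))))) -> (((((z*b)*(z+4))+z)+(((1+x)+(5*y))+8))+(((0*(z*x))*((y+4)+6))+(a+((7+x)+(8+x)))))
Step 3: at RLL: (0*(z*x)) -> 0; overall: (((((z*b)*(z+4))+z)+(((1+x)+(5*y))+8))+(((0*(z*x))*((y+4)+6))+(a+((7+x)+(8+x))))) -> (((((z*b)*(z+4))+z)+(((1+x)+(5*y))+8))+((0*((y+4)+6))+(a+((7+x)+(8+x)))))
Step 4: at RL: (0*((y+4)+6)) -> 0; overall: (((((z*b)*(z+4))+z)+(((1+x)+(5*y))+8))+((0*((y+4)+6))+(a+((7+x)+(8+x))))) -> (((((z*b)*(z+4))+z)+(((1+x)+(5*y))+8))+(0+(a+((7+x)+(8+x)))))
Step 5: at R: (0+(a+((7+x)+(8+x)))) -> (a+((7+x)+(8+x))); overall: (((((z*b)*(z+4))+z)+(((1+x)+(5*y))+8))+(0+(a+((7+x)+(8+x))))) -> (((((z*b)*(z+4))+z)+(((1+x)+(5*y))+8))+(a+((7+x)+(8+x))))
Fixed point: (((((z*b)*(z+4))+z)+(((1+x)+(5*y))+8))+(a+((7+x)+(8+x))))

Answer: (((((z*b)*(z+4))+z)+(((1+x)+(5*y))+8))+(a+((7+x)+(8+x))))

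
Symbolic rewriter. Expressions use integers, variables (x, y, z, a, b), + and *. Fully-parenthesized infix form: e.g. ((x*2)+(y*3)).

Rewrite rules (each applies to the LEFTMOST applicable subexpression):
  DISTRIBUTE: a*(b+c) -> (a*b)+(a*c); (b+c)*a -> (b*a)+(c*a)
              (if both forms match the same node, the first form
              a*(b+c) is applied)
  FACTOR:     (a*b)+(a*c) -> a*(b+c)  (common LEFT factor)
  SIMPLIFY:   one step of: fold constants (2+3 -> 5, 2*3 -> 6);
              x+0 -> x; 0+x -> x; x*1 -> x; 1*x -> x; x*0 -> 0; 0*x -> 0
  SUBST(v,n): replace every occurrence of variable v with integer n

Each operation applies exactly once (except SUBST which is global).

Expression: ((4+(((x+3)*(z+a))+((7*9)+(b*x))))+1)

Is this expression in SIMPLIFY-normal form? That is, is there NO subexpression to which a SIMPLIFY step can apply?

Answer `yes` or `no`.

Answer: no

Derivation:
Expression: ((4+(((x+3)*(z+a))+((7*9)+(b*x))))+1)
Scanning for simplifiable subexpressions (pre-order)...
  at root: ((4+(((x+3)*(z+a))+((7*9)+(b*x))))+1) (not simplifiable)
  at L: (4+(((x+3)*(z+a))+((7*9)+(b*x)))) (not simplifiable)
  at LR: (((x+3)*(z+a))+((7*9)+(b*x))) (not simplifiable)
  at LRL: ((x+3)*(z+a)) (not simplifiable)
  at LRLL: (x+3) (not simplifiable)
  at LRLR: (z+a) (not simplifiable)
  at LRR: ((7*9)+(b*x)) (not simplifiable)
  at LRRL: (7*9) (SIMPLIFIABLE)
  at LRRR: (b*x) (not simplifiable)
Found simplifiable subexpr at path LRRL: (7*9)
One SIMPLIFY step would give: ((4+(((x+3)*(z+a))+(63+(b*x))))+1)
-> NOT in normal form.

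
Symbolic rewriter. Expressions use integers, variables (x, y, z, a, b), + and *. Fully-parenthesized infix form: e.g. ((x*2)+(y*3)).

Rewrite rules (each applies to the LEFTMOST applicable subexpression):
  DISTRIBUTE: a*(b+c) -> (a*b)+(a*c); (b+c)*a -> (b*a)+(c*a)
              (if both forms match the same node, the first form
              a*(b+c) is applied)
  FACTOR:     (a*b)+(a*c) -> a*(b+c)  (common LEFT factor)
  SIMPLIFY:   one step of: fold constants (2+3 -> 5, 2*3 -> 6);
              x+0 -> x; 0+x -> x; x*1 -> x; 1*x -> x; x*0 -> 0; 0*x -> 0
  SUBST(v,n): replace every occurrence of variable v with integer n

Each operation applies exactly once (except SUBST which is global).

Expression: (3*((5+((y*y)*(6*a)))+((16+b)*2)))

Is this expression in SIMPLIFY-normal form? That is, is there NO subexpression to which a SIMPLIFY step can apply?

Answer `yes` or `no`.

Answer: yes

Derivation:
Expression: (3*((5+((y*y)*(6*a)))+((16+b)*2)))
Scanning for simplifiable subexpressions (pre-order)...
  at root: (3*((5+((y*y)*(6*a)))+((16+b)*2))) (not simplifiable)
  at R: ((5+((y*y)*(6*a)))+((16+b)*2)) (not simplifiable)
  at RL: (5+((y*y)*(6*a))) (not simplifiable)
  at RLR: ((y*y)*(6*a)) (not simplifiable)
  at RLRL: (y*y) (not simplifiable)
  at RLRR: (6*a) (not simplifiable)
  at RR: ((16+b)*2) (not simplifiable)
  at RRL: (16+b) (not simplifiable)
Result: no simplifiable subexpression found -> normal form.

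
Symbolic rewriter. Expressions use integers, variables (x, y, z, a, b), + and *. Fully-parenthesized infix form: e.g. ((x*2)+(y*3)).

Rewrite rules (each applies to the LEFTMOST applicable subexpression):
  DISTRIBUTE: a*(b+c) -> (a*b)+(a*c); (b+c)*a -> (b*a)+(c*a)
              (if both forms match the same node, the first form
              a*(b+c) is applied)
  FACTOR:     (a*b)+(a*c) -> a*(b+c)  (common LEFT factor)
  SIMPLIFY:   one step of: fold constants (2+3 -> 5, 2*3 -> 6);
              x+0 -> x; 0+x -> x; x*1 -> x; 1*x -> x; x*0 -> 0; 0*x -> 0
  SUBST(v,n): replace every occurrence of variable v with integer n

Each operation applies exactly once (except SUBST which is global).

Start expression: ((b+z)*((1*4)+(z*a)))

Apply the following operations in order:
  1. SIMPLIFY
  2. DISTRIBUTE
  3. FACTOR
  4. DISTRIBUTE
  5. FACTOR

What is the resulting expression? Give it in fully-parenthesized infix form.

Answer: ((b+z)*(4+(z*a)))

Derivation:
Start: ((b+z)*((1*4)+(z*a)))
Apply SIMPLIFY at RL (target: (1*4)): ((b+z)*((1*4)+(z*a))) -> ((b+z)*(4+(z*a)))
Apply DISTRIBUTE at root (target: ((b+z)*(4+(z*a)))): ((b+z)*(4+(z*a))) -> (((b+z)*4)+((b+z)*(z*a)))
Apply FACTOR at root (target: (((b+z)*4)+((b+z)*(z*a)))): (((b+z)*4)+((b+z)*(z*a))) -> ((b+z)*(4+(z*a)))
Apply DISTRIBUTE at root (target: ((b+z)*(4+(z*a)))): ((b+z)*(4+(z*a))) -> (((b+z)*4)+((b+z)*(z*a)))
Apply FACTOR at root (target: (((b+z)*4)+((b+z)*(z*a)))): (((b+z)*4)+((b+z)*(z*a))) -> ((b+z)*(4+(z*a)))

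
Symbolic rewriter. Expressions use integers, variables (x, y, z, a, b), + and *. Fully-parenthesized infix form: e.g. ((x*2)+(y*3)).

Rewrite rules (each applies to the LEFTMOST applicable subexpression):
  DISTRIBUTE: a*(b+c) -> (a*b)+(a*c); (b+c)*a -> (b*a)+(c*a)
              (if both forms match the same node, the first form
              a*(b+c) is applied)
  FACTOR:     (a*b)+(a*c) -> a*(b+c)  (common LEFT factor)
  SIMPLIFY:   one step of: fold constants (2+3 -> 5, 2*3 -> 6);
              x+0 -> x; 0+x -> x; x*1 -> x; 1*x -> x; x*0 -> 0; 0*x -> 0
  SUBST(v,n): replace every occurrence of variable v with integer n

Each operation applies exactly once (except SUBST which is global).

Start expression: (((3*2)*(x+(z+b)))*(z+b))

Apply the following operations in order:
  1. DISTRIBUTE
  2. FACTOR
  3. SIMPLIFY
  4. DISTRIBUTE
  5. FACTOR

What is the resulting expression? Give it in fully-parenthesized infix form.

Start: (((3*2)*(x+(z+b)))*(z+b))
Apply DISTRIBUTE at root (target: (((3*2)*(x+(z+b)))*(z+b))): (((3*2)*(x+(z+b)))*(z+b)) -> ((((3*2)*(x+(z+b)))*z)+(((3*2)*(x+(z+b)))*b))
Apply FACTOR at root (target: ((((3*2)*(x+(z+b)))*z)+(((3*2)*(x+(z+b)))*b))): ((((3*2)*(x+(z+b)))*z)+(((3*2)*(x+(z+b)))*b)) -> (((3*2)*(x+(z+b)))*(z+b))
Apply SIMPLIFY at LL (target: (3*2)): (((3*2)*(x+(z+b)))*(z+b)) -> ((6*(x+(z+b)))*(z+b))
Apply DISTRIBUTE at root (target: ((6*(x+(z+b)))*(z+b))): ((6*(x+(z+b)))*(z+b)) -> (((6*(x+(z+b)))*z)+((6*(x+(z+b)))*b))
Apply FACTOR at root (target: (((6*(x+(z+b)))*z)+((6*(x+(z+b)))*b))): (((6*(x+(z+b)))*z)+((6*(x+(z+b)))*b)) -> ((6*(x+(z+b)))*(z+b))

Answer: ((6*(x+(z+b)))*(z+b))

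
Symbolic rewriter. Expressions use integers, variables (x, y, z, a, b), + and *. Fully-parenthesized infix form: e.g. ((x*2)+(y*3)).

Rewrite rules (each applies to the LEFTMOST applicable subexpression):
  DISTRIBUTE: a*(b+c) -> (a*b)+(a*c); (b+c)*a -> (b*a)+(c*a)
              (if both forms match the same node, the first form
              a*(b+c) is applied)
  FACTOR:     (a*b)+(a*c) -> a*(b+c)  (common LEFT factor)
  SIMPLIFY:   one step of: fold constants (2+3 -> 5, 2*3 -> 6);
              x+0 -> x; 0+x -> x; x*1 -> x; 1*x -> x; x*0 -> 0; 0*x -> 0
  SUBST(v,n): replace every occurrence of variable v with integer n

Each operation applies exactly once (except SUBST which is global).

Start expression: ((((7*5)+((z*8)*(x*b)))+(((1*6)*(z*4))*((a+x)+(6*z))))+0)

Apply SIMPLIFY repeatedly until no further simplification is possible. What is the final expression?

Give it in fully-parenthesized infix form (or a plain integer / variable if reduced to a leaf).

Answer: ((35+((z*8)*(x*b)))+((6*(z*4))*((a+x)+(6*z))))

Derivation:
Start: ((((7*5)+((z*8)*(x*b)))+(((1*6)*(z*4))*((a+x)+(6*z))))+0)
Step 1: at root: ((((7*5)+((z*8)*(x*b)))+(((1*6)*(z*4))*((a+x)+(6*z))))+0) -> (((7*5)+((z*8)*(x*b)))+(((1*6)*(z*4))*((a+x)+(6*z)))); overall: ((((7*5)+((z*8)*(x*b)))+(((1*6)*(z*4))*((a+x)+(6*z))))+0) -> (((7*5)+((z*8)*(x*b)))+(((1*6)*(z*4))*((a+x)+(6*z))))
Step 2: at LL: (7*5) -> 35; overall: (((7*5)+((z*8)*(x*b)))+(((1*6)*(z*4))*((a+x)+(6*z)))) -> ((35+((z*8)*(x*b)))+(((1*6)*(z*4))*((a+x)+(6*z))))
Step 3: at RLL: (1*6) -> 6; overall: ((35+((z*8)*(x*b)))+(((1*6)*(z*4))*((a+x)+(6*z)))) -> ((35+((z*8)*(x*b)))+((6*(z*4))*((a+x)+(6*z))))
Fixed point: ((35+((z*8)*(x*b)))+((6*(z*4))*((a+x)+(6*z))))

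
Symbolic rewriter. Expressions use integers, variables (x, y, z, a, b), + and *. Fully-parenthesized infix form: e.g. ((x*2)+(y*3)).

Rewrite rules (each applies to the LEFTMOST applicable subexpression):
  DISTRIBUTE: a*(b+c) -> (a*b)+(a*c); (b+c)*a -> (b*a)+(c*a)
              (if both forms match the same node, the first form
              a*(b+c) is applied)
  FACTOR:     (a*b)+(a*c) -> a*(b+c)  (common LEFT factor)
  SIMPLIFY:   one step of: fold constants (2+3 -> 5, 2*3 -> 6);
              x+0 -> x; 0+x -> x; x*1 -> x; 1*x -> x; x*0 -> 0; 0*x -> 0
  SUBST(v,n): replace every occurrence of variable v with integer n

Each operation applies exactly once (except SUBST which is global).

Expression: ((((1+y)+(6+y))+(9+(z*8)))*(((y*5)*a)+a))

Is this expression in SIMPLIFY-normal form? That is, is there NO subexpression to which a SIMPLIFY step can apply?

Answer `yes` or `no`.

Answer: yes

Derivation:
Expression: ((((1+y)+(6+y))+(9+(z*8)))*(((y*5)*a)+a))
Scanning for simplifiable subexpressions (pre-order)...
  at root: ((((1+y)+(6+y))+(9+(z*8)))*(((y*5)*a)+a)) (not simplifiable)
  at L: (((1+y)+(6+y))+(9+(z*8))) (not simplifiable)
  at LL: ((1+y)+(6+y)) (not simplifiable)
  at LLL: (1+y) (not simplifiable)
  at LLR: (6+y) (not simplifiable)
  at LR: (9+(z*8)) (not simplifiable)
  at LRR: (z*8) (not simplifiable)
  at R: (((y*5)*a)+a) (not simplifiable)
  at RL: ((y*5)*a) (not simplifiable)
  at RLL: (y*5) (not simplifiable)
Result: no simplifiable subexpression found -> normal form.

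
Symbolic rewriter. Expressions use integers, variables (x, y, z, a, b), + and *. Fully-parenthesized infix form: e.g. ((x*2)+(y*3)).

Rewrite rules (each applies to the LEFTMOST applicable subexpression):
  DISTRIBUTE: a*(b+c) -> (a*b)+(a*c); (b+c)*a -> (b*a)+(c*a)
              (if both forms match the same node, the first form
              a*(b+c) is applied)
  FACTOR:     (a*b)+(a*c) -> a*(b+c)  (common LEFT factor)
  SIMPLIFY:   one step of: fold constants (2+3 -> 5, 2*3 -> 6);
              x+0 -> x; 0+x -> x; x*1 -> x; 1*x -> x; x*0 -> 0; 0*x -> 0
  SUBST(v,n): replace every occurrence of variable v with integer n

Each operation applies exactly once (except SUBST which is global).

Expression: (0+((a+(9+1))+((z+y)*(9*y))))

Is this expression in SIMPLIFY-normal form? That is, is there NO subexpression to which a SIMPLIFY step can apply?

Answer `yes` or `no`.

Expression: (0+((a+(9+1))+((z+y)*(9*y))))
Scanning for simplifiable subexpressions (pre-order)...
  at root: (0+((a+(9+1))+((z+y)*(9*y)))) (SIMPLIFIABLE)
  at R: ((a+(9+1))+((z+y)*(9*y))) (not simplifiable)
  at RL: (a+(9+1)) (not simplifiable)
  at RLR: (9+1) (SIMPLIFIABLE)
  at RR: ((z+y)*(9*y)) (not simplifiable)
  at RRL: (z+y) (not simplifiable)
  at RRR: (9*y) (not simplifiable)
Found simplifiable subexpr at path root: (0+((a+(9+1))+((z+y)*(9*y))))
One SIMPLIFY step would give: ((a+(9+1))+((z+y)*(9*y)))
-> NOT in normal form.

Answer: no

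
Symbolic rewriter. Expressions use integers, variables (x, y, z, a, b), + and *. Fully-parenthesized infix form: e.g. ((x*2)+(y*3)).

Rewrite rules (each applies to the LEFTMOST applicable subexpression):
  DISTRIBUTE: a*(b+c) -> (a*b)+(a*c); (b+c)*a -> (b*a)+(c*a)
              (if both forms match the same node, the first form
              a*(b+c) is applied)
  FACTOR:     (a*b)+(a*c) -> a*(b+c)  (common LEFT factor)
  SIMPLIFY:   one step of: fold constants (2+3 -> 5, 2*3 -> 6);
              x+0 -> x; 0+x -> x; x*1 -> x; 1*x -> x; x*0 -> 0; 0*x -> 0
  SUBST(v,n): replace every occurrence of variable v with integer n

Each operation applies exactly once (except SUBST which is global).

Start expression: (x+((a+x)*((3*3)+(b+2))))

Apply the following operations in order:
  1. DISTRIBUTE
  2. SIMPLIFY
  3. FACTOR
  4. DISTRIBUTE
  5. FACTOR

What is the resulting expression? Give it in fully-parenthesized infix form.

Start: (x+((a+x)*((3*3)+(b+2))))
Apply DISTRIBUTE at R (target: ((a+x)*((3*3)+(b+2)))): (x+((a+x)*((3*3)+(b+2)))) -> (x+(((a+x)*(3*3))+((a+x)*(b+2))))
Apply SIMPLIFY at RLR (target: (3*3)): (x+(((a+x)*(3*3))+((a+x)*(b+2)))) -> (x+(((a+x)*9)+((a+x)*(b+2))))
Apply FACTOR at R (target: (((a+x)*9)+((a+x)*(b+2)))): (x+(((a+x)*9)+((a+x)*(b+2)))) -> (x+((a+x)*(9+(b+2))))
Apply DISTRIBUTE at R (target: ((a+x)*(9+(b+2)))): (x+((a+x)*(9+(b+2)))) -> (x+(((a+x)*9)+((a+x)*(b+2))))
Apply FACTOR at R (target: (((a+x)*9)+((a+x)*(b+2)))): (x+(((a+x)*9)+((a+x)*(b+2)))) -> (x+((a+x)*(9+(b+2))))

Answer: (x+((a+x)*(9+(b+2))))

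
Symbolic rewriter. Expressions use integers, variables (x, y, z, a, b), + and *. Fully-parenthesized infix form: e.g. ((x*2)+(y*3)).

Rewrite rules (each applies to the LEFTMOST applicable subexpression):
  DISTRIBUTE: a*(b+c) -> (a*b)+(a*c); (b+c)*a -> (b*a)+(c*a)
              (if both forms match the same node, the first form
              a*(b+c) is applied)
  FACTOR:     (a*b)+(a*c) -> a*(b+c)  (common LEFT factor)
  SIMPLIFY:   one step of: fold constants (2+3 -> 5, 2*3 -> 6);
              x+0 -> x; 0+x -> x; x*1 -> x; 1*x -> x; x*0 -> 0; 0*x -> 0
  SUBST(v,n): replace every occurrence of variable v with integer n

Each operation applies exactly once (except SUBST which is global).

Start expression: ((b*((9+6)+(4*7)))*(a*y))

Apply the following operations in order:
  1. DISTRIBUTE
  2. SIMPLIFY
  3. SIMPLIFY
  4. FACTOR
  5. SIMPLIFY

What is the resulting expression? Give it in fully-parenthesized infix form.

Answer: ((b*43)*(a*y))

Derivation:
Start: ((b*((9+6)+(4*7)))*(a*y))
Apply DISTRIBUTE at L (target: (b*((9+6)+(4*7)))): ((b*((9+6)+(4*7)))*(a*y)) -> (((b*(9+6))+(b*(4*7)))*(a*y))
Apply SIMPLIFY at LLR (target: (9+6)): (((b*(9+6))+(b*(4*7)))*(a*y)) -> (((b*15)+(b*(4*7)))*(a*y))
Apply SIMPLIFY at LRR (target: (4*7)): (((b*15)+(b*(4*7)))*(a*y)) -> (((b*15)+(b*28))*(a*y))
Apply FACTOR at L (target: ((b*15)+(b*28))): (((b*15)+(b*28))*(a*y)) -> ((b*(15+28))*(a*y))
Apply SIMPLIFY at LR (target: (15+28)): ((b*(15+28))*(a*y)) -> ((b*43)*(a*y))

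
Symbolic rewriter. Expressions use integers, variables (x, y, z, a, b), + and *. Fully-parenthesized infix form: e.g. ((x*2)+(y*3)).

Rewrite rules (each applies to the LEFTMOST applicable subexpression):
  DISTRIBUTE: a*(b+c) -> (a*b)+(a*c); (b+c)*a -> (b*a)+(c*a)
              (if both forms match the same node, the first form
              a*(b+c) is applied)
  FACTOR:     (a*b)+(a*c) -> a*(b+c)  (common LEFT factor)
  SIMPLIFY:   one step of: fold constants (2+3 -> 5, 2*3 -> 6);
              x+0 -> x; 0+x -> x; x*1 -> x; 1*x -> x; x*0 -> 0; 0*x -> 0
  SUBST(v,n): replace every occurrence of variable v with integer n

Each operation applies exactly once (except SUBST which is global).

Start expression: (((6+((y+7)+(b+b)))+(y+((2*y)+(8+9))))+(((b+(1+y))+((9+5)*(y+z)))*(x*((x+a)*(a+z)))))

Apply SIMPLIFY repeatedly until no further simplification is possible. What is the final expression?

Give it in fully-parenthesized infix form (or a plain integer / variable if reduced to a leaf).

Start: (((6+((y+7)+(b+b)))+(y+((2*y)+(8+9))))+(((b+(1+y))+((9+5)*(y+z)))*(x*((x+a)*(a+z)))))
Step 1: at LRRR: (8+9) -> 17; overall: (((6+((y+7)+(b+b)))+(y+((2*y)+(8+9))))+(((b+(1+y))+((9+5)*(y+z)))*(x*((x+a)*(a+z))))) -> (((6+((y+7)+(b+b)))+(y+((2*y)+17)))+(((b+(1+y))+((9+5)*(y+z)))*(x*((x+a)*(a+z)))))
Step 2: at RLRL: (9+5) -> 14; overall: (((6+((y+7)+(b+b)))+(y+((2*y)+17)))+(((b+(1+y))+((9+5)*(y+z)))*(x*((x+a)*(a+z))))) -> (((6+((y+7)+(b+b)))+(y+((2*y)+17)))+(((b+(1+y))+(14*(y+z)))*(x*((x+a)*(a+z)))))
Fixed point: (((6+((y+7)+(b+b)))+(y+((2*y)+17)))+(((b+(1+y))+(14*(y+z)))*(x*((x+a)*(a+z)))))

Answer: (((6+((y+7)+(b+b)))+(y+((2*y)+17)))+(((b+(1+y))+(14*(y+z)))*(x*((x+a)*(a+z)))))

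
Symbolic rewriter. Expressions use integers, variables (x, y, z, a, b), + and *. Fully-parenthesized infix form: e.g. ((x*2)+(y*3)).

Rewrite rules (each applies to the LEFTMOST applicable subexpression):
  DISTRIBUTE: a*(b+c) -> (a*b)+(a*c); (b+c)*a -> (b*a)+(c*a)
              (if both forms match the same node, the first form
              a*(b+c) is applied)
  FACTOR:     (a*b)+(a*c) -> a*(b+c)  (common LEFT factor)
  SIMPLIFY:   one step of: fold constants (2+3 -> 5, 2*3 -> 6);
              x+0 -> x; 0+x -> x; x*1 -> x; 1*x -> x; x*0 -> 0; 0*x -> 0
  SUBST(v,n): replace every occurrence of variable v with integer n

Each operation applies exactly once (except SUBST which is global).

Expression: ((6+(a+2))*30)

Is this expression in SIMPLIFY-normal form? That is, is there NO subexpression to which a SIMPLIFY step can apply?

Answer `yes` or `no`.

Expression: ((6+(a+2))*30)
Scanning for simplifiable subexpressions (pre-order)...
  at root: ((6+(a+2))*30) (not simplifiable)
  at L: (6+(a+2)) (not simplifiable)
  at LR: (a+2) (not simplifiable)
Result: no simplifiable subexpression found -> normal form.

Answer: yes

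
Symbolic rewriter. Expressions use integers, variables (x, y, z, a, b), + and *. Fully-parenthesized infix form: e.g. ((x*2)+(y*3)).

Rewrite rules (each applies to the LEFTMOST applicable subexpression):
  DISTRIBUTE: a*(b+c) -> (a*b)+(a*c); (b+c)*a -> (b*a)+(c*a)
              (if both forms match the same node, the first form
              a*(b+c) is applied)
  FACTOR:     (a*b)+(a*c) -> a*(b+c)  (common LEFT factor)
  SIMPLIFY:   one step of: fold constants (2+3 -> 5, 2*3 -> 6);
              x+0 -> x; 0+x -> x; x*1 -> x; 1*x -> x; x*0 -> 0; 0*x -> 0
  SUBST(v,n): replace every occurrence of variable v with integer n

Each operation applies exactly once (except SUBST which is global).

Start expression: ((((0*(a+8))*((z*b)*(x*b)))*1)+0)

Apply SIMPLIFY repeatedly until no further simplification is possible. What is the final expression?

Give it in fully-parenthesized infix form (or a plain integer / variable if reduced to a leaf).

Answer: 0

Derivation:
Start: ((((0*(a+8))*((z*b)*(x*b)))*1)+0)
Step 1: at root: ((((0*(a+8))*((z*b)*(x*b)))*1)+0) -> (((0*(a+8))*((z*b)*(x*b)))*1); overall: ((((0*(a+8))*((z*b)*(x*b)))*1)+0) -> (((0*(a+8))*((z*b)*(x*b)))*1)
Step 2: at root: (((0*(a+8))*((z*b)*(x*b)))*1) -> ((0*(a+8))*((z*b)*(x*b))); overall: (((0*(a+8))*((z*b)*(x*b)))*1) -> ((0*(a+8))*((z*b)*(x*b)))
Step 3: at L: (0*(a+8)) -> 0; overall: ((0*(a+8))*((z*b)*(x*b))) -> (0*((z*b)*(x*b)))
Step 4: at root: (0*((z*b)*(x*b))) -> 0; overall: (0*((z*b)*(x*b))) -> 0
Fixed point: 0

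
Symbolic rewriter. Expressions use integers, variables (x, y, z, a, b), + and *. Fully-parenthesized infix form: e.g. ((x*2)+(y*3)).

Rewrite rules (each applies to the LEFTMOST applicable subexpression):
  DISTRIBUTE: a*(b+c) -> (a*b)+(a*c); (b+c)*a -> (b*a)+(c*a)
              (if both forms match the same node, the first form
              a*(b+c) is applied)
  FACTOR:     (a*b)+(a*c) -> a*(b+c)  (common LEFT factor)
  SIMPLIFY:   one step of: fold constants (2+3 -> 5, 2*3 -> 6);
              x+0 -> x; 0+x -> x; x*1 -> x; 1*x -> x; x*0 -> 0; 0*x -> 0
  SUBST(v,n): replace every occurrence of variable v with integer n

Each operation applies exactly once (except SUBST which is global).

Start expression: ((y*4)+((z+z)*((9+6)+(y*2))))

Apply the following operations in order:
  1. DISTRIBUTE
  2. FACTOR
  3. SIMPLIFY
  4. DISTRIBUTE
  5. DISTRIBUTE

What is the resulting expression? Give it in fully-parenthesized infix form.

Answer: ((y*4)+(((z*15)+(z*15))+((z+z)*(y*2))))

Derivation:
Start: ((y*4)+((z+z)*((9+6)+(y*2))))
Apply DISTRIBUTE at R (target: ((z+z)*((9+6)+(y*2)))): ((y*4)+((z+z)*((9+6)+(y*2)))) -> ((y*4)+(((z+z)*(9+6))+((z+z)*(y*2))))
Apply FACTOR at R (target: (((z+z)*(9+6))+((z+z)*(y*2)))): ((y*4)+(((z+z)*(9+6))+((z+z)*(y*2)))) -> ((y*4)+((z+z)*((9+6)+(y*2))))
Apply SIMPLIFY at RRL (target: (9+6)): ((y*4)+((z+z)*((9+6)+(y*2)))) -> ((y*4)+((z+z)*(15+(y*2))))
Apply DISTRIBUTE at R (target: ((z+z)*(15+(y*2)))): ((y*4)+((z+z)*(15+(y*2)))) -> ((y*4)+(((z+z)*15)+((z+z)*(y*2))))
Apply DISTRIBUTE at RL (target: ((z+z)*15)): ((y*4)+(((z+z)*15)+((z+z)*(y*2)))) -> ((y*4)+(((z*15)+(z*15))+((z+z)*(y*2))))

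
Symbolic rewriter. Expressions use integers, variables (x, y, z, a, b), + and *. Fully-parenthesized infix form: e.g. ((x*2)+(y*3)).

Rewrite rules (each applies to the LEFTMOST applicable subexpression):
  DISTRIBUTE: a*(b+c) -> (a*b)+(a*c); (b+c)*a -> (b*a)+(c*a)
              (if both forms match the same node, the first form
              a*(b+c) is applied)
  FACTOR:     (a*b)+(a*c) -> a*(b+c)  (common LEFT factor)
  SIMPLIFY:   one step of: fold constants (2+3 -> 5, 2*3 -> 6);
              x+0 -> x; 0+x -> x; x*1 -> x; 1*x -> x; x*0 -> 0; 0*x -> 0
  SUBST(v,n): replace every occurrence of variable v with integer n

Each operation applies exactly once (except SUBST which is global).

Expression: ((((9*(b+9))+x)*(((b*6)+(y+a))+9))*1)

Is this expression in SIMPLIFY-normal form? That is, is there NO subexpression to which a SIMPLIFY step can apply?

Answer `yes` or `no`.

Expression: ((((9*(b+9))+x)*(((b*6)+(y+a))+9))*1)
Scanning for simplifiable subexpressions (pre-order)...
  at root: ((((9*(b+9))+x)*(((b*6)+(y+a))+9))*1) (SIMPLIFIABLE)
  at L: (((9*(b+9))+x)*(((b*6)+(y+a))+9)) (not simplifiable)
  at LL: ((9*(b+9))+x) (not simplifiable)
  at LLL: (9*(b+9)) (not simplifiable)
  at LLLR: (b+9) (not simplifiable)
  at LR: (((b*6)+(y+a))+9) (not simplifiable)
  at LRL: ((b*6)+(y+a)) (not simplifiable)
  at LRLL: (b*6) (not simplifiable)
  at LRLR: (y+a) (not simplifiable)
Found simplifiable subexpr at path root: ((((9*(b+9))+x)*(((b*6)+(y+a))+9))*1)
One SIMPLIFY step would give: (((9*(b+9))+x)*(((b*6)+(y+a))+9))
-> NOT in normal form.

Answer: no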